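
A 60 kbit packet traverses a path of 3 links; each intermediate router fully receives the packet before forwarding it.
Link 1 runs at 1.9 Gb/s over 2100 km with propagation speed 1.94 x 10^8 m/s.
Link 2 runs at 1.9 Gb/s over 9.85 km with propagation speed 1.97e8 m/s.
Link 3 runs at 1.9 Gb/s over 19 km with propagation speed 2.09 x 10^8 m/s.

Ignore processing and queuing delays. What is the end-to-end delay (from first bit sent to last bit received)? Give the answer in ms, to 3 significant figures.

11.1 ms

L = 60000 bits.
Transmission delay per hop = L/R = 60000/1900000000 = 0.0315789 ms; 3 hops → 0.0947368 ms.
Propagation delays (d/s per hop): 10.8247, 0.05, 0.0909091 ms; sum = 10.9657 ms.
End-to-end = 11.1 ms.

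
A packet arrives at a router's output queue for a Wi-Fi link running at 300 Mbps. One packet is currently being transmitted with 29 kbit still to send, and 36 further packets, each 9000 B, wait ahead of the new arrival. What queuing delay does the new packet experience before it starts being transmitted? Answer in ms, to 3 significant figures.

Each queued packet: L/R = 72000/300000000 = 0.24 ms.
36 queued → 8.64 ms.
Plus remaining 29000 bits of current packet: 0.0966667 ms.
Queuing delay = 8.74 ms.

8.74 ms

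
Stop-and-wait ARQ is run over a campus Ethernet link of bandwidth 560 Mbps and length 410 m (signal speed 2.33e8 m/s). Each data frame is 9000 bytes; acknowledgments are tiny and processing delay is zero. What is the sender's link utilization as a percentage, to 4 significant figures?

97.34 %

t_tx = L/R = 72000/560000000 = 0.000128571 s.
t_prop = 410/233000000 = 1.75966e-06 s; RTT = 3.51931e-06 s.
Cycle = t_tx + RTT = 0.000132091 s.
Utilization = t_tx / cycle = 0.000128571/0.000132091 = 97.34 %.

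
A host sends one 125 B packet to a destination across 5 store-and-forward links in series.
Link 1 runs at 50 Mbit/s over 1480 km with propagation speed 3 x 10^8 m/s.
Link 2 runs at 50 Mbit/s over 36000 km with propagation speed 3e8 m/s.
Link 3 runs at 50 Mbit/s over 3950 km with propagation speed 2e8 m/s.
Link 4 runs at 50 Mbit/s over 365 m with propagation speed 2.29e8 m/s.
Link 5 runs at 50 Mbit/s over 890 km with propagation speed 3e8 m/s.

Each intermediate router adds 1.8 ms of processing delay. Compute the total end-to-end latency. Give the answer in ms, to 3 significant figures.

L = 125 × 8 = 1000 bits.
Transmission delay per hop = L/R = 1000/50000000 = 0.02 ms; 5 hops → 0.1 ms.
Propagation delays (d/s per hop): 4.93333, 120, 19.75, 0.00159389, 2.96667 ms; sum = 147.652 ms.
Processing at 4 router(s): 4 × 1.8 ms = 7.2 ms.
End-to-end = 155 ms.

155 ms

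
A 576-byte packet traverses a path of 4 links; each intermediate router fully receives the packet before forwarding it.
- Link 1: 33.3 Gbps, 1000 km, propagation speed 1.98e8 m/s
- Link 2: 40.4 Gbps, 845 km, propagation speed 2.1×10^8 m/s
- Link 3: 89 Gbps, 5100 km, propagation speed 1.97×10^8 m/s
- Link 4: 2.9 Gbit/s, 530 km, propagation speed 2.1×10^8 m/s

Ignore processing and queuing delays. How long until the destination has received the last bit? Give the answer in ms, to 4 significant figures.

37.49 ms

L = 576 × 8 = 4608 bits.
Transmission delays (L/R per hop): 0.000138378, 0.000114059, 5.17753e-05, 0.00158897 ms; sum = 0.00189318 ms.
Propagation delays (d/s per hop): 5.05051, 4.02381, 25.8883, 2.52381 ms; sum = 37.4864 ms.
End-to-end = 37.49 ms.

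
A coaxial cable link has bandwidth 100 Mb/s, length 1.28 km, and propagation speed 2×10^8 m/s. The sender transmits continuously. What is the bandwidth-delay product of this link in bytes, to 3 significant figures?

Propagation delay = 1280 / 200000000 = 6.4e-06 s.
BDP = R × t_prop = 100000000 × 6.4e-06 = 640 bits.
In bytes: 640/8 = 80.0 bytes.

80.0 bytes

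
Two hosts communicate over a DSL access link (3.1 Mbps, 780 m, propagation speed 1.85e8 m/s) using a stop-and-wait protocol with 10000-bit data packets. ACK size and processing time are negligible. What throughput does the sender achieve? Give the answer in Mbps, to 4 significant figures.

t_tx = L/R = 10000/3100000 = 0.00322581 s.
t_prop = 780/185000000 = 4.21622e-06 s; RTT = 8.43243e-06 s.
Cycle = t_tx + RTT = 0.00323424 s.
Throughput = L / cycle = 10000 / 0.00323424 = 3.092 Mbps.

3.092 Mbps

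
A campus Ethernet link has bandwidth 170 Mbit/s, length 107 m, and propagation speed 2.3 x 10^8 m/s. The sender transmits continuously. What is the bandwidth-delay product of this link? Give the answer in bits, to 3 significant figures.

79.1 bits

Propagation delay = 107 / 2.3e+08 = 4.65217e-07 s.
BDP = R × t_prop = 170000000 × 4.65217e-07 = 79.087 bits.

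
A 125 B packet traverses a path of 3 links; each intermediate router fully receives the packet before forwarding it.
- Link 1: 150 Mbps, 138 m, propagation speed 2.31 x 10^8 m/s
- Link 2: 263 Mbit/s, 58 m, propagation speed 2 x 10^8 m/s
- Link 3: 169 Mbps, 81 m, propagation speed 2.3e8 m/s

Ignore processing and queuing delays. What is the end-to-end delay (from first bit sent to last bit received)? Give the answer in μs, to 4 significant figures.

17.63 μs

L = 125 × 8 = 1000 bits.
Transmission delays (L/R per hop): 6.66667, 3.80228, 5.91716 μs; sum = 16.3861 μs.
Propagation delays (d/s per hop): 0.597403, 0.29, 0.352174 μs; sum = 1.23958 μs.
End-to-end = 17.63 μs.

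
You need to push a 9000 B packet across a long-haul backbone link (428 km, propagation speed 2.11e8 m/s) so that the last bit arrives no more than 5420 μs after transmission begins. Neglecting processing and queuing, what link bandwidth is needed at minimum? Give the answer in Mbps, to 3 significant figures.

21.2 Mbps

L = 72000 bits.
Propagation delay = 428000 / 211000000 = 2028.44 μs.
Transmission budget = 5420 − 2028.44 = 3391.56 μs.
R ≥ L / t_tx = 72000 bits / 0.00339156 s = 21.2 Mbps.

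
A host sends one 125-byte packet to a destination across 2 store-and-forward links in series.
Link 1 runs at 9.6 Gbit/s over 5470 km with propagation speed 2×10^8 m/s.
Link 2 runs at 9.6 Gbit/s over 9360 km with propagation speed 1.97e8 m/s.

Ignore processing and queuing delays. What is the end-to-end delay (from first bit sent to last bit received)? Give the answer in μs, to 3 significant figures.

L = 125 × 8 = 1000 bits.
Transmission delay per hop = L/R = 1000/9600000000 = 0.104167 μs; 2 hops → 0.208333 μs.
Propagation delays (d/s per hop): 27350, 47512.7 μs; sum = 74862.7 μs.
End-to-end = 74900 μs.

74900 μs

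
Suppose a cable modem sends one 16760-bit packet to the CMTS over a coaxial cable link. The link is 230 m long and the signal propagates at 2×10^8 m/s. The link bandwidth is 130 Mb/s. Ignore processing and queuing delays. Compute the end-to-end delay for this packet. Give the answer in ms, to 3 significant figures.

Transmission delay = L/R = 16760 / 130000000 = 0.128923 ms.
Propagation delay = d/s = 230 m / 200000000 m/s = 0.00115 ms.
Total = 0.130 ms.

0.130 ms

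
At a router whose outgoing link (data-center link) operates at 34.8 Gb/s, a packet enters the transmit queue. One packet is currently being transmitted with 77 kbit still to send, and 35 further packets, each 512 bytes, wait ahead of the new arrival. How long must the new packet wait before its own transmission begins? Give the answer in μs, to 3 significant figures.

6.33 μs

Each queued packet: L/R = 4096/34800000000 = 0.117701 μs.
35 queued → 4.11954 μs.
Plus remaining 77000 bits of current packet: 2.21264 μs.
Queuing delay = 6.33 μs.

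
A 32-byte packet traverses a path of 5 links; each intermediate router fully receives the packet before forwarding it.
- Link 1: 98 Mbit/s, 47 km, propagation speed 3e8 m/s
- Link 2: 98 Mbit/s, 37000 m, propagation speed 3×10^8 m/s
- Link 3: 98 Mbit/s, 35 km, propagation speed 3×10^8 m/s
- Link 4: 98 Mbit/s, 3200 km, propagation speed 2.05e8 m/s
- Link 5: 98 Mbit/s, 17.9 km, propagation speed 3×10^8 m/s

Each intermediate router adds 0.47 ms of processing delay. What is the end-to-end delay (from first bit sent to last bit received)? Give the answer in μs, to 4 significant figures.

17960 μs

L = 32 × 8 = 256 bits.
Transmission delay per hop = L/R = 256/98000000 = 2.61224 μs; 5 hops → 13.0612 μs.
Propagation delays (d/s per hop): 156.667, 123.333, 116.667, 15609.8, 59.6667 μs; sum = 16066.1 μs.
Processing at 4 router(s): 4 × 0.47 ms = 1880 μs.
End-to-end = 17960 μs.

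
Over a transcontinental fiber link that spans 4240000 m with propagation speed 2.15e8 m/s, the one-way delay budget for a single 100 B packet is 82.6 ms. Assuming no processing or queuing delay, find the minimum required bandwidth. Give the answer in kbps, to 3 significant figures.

L = 800 bits.
Propagation delay = 4240000 / 215000000 = 19.7209 ms.
Transmission budget = 82.6 − 19.7209 = 62.8791 ms.
R ≥ L / t_tx = 800 bits / 0.0628791 s = 12.7 kbps.

12.7 kbps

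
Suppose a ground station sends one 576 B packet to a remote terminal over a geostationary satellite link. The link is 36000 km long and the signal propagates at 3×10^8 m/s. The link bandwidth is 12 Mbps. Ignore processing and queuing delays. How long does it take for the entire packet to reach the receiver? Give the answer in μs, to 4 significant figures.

L = 576 × 8 = 4608 bits.
Transmission delay = L/R = 4608 / 12000000 = 384 μs.
Propagation delay = d/s = 36000000 m / 300000000 m/s = 120000 μs.
Total = 120400 μs.

120400 μs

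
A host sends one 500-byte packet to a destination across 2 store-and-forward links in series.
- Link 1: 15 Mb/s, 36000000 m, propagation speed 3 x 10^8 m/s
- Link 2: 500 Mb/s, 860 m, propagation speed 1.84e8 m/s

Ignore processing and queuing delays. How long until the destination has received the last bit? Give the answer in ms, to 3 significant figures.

120 ms

L = 500 × 8 = 4000 bits.
Transmission delays (L/R per hop): 0.266667, 0.008 ms; sum = 0.274667 ms.
Propagation delays (d/s per hop): 120, 0.00467391 ms; sum = 120.005 ms.
End-to-end = 120 ms.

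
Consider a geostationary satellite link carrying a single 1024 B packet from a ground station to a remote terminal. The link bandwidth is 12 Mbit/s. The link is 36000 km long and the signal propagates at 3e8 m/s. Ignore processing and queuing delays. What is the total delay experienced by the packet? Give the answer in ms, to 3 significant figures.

L = 1024 × 8 = 8192 bits.
Transmission delay = L/R = 8192 / 12000000 = 0.682667 ms.
Propagation delay = d/s = 36000000 m / 300000000 m/s = 120 ms.
Total = 121 ms.

121 ms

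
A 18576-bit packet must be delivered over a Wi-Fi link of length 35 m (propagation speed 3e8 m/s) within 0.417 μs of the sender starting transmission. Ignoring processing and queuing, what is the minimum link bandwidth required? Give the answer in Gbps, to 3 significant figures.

61.9 Gbps

Propagation delay = 35 / 300000000 = 0.116667 μs.
Transmission budget = 0.417 − 0.116667 = 0.300333 μs.
R ≥ L / t_tx = 18576 bits / 3.00333e-07 s = 61.9 Gbps.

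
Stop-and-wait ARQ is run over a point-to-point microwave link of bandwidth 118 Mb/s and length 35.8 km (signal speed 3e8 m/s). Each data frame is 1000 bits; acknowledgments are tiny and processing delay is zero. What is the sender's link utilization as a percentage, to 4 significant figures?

t_tx = L/R = 1000/118000000 = 8.47458e-06 s.
t_prop = 35800/300000000 = 0.000119333 s; RTT = 0.000238667 s.
Cycle = t_tx + RTT = 0.000247141 s.
Utilization = t_tx / cycle = 8.47458e-06/0.000247141 = 3.429 %.

3.429 %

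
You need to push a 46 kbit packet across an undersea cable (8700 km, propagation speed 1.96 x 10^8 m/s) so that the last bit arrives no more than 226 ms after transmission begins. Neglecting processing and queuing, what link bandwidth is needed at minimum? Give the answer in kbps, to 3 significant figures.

253 kbps

Propagation delay = 8700000 / 196000000 = 44.3878 ms.
Transmission budget = 226 − 44.3878 = 181.612 ms.
R ≥ L / t_tx = 46000 bits / 0.181612 s = 253 kbps.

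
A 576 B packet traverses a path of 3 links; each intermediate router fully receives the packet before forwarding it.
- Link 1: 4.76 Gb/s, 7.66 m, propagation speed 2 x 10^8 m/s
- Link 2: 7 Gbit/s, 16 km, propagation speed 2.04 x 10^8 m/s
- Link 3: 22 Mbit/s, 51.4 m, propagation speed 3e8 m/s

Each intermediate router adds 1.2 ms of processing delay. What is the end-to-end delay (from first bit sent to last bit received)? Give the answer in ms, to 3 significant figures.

2.69 ms

L = 576 × 8 = 4608 bits.
Transmission delays (L/R per hop): 0.000968067, 0.000658286, 0.209455 ms; sum = 0.211081 ms.
Propagation delays (d/s per hop): 3.83e-05, 0.0784314, 0.000171333 ms; sum = 0.078641 ms.
Processing at 2 router(s): 2 × 1.2 ms = 2.4 ms.
End-to-end = 2.69 ms.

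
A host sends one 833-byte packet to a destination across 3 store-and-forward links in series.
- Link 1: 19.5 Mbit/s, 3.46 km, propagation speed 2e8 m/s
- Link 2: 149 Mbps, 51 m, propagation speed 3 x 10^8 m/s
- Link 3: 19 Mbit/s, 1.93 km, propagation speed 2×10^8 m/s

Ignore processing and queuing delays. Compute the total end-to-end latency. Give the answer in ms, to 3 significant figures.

L = 833 × 8 = 6664 bits.
Transmission delays (L/R per hop): 0.341744, 0.0447248, 0.350737 ms; sum = 0.737205 ms.
Propagation delays (d/s per hop): 0.0173, 0.00017, 0.00965 ms; sum = 0.02712 ms.
End-to-end = 0.764 ms.

0.764 ms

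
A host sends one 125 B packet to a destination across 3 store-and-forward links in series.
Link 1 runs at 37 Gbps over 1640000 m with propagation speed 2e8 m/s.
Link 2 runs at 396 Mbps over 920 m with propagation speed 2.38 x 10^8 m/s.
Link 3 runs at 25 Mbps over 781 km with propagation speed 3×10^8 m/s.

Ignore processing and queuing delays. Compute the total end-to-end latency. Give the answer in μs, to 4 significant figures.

L = 125 × 8 = 1000 bits.
Transmission delays (L/R per hop): 0.027027, 2.52525, 40 μs; sum = 42.5523 μs.
Propagation delays (d/s per hop): 8200, 3.86555, 2603.33 μs; sum = 10807.2 μs.
End-to-end = 10850 μs.

10850 μs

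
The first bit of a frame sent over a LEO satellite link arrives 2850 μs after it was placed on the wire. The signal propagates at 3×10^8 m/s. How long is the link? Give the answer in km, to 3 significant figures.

855 km

d = s × t_prop = 300000000 × 0.00285 = 855 km.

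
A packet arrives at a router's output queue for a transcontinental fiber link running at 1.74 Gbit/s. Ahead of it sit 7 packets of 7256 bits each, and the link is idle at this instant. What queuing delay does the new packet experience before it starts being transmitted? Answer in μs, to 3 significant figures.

29.2 μs

Each queued packet: L/R = 7256/1740000000 = 4.17011 μs.
7 queued → 29.1908 μs.
Queuing delay = 29.2 μs.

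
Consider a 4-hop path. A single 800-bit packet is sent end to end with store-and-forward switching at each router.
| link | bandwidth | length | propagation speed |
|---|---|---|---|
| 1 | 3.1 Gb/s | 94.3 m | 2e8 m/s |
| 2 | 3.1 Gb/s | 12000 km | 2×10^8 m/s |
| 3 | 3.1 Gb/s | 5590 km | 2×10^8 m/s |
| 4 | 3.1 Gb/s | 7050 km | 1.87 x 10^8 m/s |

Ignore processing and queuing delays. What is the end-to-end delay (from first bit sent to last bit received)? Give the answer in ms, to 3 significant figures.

Transmission delay per hop = L/R = 800/3100000000 = 0.000258065 ms; 4 hops → 0.00103226 ms.
Propagation delays (d/s per hop): 0.0004715, 60, 27.95, 37.7005 ms; sum = 125.651 ms.
End-to-end = 126 ms.

126 ms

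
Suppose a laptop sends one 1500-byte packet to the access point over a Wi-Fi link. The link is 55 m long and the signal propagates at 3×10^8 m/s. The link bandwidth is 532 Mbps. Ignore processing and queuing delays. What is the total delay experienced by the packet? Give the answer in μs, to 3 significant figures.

L = 1500 × 8 = 12000 bits.
Transmission delay = L/R = 12000 / 532000000 = 22.5564 μs.
Propagation delay = d/s = 55 m / 300000000 m/s = 0.183333 μs.
Total = 22.7 μs.

22.7 μs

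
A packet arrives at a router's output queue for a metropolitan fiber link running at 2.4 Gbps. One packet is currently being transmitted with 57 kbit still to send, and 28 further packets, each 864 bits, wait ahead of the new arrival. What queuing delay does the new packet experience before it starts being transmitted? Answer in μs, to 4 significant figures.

Each queued packet: L/R = 864/2400000000 = 0.36 μs.
28 queued → 10.08 μs.
Plus remaining 57000 bits of current packet: 23.75 μs.
Queuing delay = 33.83 μs.

33.83 μs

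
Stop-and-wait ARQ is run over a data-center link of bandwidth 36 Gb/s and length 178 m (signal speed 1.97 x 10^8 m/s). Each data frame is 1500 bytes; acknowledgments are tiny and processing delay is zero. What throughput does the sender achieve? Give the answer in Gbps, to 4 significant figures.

5.606 Gbps

t_tx = L/R = 12000/36000000000 = 3.33333e-07 s.
t_prop = 178/197000000 = 9.03553e-07 s; RTT = 1.80711e-06 s.
Cycle = t_tx + RTT = 2.14044e-06 s.
Throughput = L / cycle = 12000 / 2.14044e-06 = 5.606 Gbps.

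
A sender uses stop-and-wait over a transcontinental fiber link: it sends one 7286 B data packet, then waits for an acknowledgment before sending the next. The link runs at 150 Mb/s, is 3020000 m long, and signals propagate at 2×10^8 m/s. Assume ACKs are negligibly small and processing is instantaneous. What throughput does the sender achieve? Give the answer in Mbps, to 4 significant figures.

t_tx = L/R = 58288/150000000 = 0.000388587 s.
t_prop = 3020000/200000000 = 0.0151 s; RTT = 0.0302 s.
Cycle = t_tx + RTT = 0.0305886 s.
Throughput = L / cycle = 58288 / 0.0305886 = 1.906 Mbps.

1.906 Mbps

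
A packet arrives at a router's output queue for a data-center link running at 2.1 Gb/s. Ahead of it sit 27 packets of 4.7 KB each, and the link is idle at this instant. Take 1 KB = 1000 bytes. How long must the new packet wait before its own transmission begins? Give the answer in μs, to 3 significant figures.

Each queued packet: L/R = 37600/2100000000 = 17.9048 μs.
27 queued → 483.429 μs.
Queuing delay = 483 μs.

483 μs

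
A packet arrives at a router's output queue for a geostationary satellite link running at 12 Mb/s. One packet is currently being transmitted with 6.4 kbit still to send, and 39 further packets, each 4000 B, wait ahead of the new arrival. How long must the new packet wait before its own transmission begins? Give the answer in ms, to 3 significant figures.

105 ms

Each queued packet: L/R = 32000/12000000 = 2.66667 ms.
39 queued → 104 ms.
Plus remaining 6400 bits of current packet: 0.533333 ms.
Queuing delay = 105 ms.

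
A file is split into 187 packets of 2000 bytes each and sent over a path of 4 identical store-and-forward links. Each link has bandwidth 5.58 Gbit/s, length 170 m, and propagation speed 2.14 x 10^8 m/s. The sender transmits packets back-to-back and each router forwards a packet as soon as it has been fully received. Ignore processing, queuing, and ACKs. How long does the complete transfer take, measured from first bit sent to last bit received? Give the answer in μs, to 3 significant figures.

548 μs

Per-hop transmission t_tx = L/R = 16000/5580000000 = 2.86738 μs.
Per-hop propagation t_prop = 170/214000000 = 0.794393 μs.
Pipeline fill: first packet needs 4·t_tx to clear all hops; remaining 186 packets each add one t_tx.
Total = (4+187-1)·t_tx + 4·t_prop = 190·2.86738 + 4·0.794393 = 548 μs.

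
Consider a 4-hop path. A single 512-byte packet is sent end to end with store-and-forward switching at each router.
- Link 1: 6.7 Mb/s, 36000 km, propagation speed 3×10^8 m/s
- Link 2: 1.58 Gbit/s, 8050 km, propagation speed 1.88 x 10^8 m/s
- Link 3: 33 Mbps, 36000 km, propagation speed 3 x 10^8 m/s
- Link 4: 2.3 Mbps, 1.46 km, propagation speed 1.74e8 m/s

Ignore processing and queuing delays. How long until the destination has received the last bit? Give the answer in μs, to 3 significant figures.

L = 512 × 8 = 4096 bits.
Transmission delays (L/R per hop): 611.343, 2.59241, 124.121, 1780.87 μs; sum = 2518.93 μs.
Propagation delays (d/s per hop): 120000, 42819.1, 120000, 8.3908 μs; sum = 282828 μs.
End-to-end = 285000 μs.

285000 μs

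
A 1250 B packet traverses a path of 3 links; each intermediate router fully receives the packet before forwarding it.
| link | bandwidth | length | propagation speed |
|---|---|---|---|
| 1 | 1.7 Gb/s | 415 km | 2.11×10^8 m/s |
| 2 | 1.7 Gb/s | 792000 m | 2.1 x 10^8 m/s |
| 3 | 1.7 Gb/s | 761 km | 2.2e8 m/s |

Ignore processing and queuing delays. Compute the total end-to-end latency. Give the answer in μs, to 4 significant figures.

L = 1250 × 8 = 10000 bits.
Transmission delay per hop = L/R = 10000/1700000000 = 5.88235 μs; 3 hops → 17.6471 μs.
Propagation delays (d/s per hop): 1966.82, 3771.43, 3459.09 μs; sum = 9197.34 μs.
End-to-end = 9215 μs.

9215 μs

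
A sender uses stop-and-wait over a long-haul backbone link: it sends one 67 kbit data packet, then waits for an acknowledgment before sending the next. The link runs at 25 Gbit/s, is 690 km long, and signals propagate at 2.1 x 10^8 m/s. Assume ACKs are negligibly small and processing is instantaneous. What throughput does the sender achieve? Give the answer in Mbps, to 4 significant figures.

10.19 Mbps

t_tx = L/R = 67000/25000000000 = 2.68e-06 s.
t_prop = 690000/210000000 = 0.00328571 s; RTT = 0.00657143 s.
Cycle = t_tx + RTT = 0.00657411 s.
Throughput = L / cycle = 67000 / 0.00657411 = 10.19 Mbps.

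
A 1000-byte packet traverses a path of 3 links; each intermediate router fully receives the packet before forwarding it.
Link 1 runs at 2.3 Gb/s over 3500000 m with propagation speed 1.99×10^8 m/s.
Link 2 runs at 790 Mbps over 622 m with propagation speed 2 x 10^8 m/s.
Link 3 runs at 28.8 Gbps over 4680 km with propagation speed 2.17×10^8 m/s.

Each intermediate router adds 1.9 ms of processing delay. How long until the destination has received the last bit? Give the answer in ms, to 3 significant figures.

L = 1000 × 8 = 8000 bits.
Transmission delays (L/R per hop): 0.00347826, 0.0101266, 0.000277778 ms; sum = 0.0138826 ms.
Propagation delays (d/s per hop): 17.5879, 0.00311, 21.5668 ms; sum = 39.1579 ms.
Processing at 2 router(s): 2 × 1.9 ms = 3.8 ms.
End-to-end = 43.0 ms.

43.0 ms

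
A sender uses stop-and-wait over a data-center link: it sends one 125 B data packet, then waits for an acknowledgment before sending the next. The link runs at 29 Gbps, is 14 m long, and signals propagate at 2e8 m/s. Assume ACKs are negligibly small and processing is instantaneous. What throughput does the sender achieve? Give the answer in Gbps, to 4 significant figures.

5.731 Gbps

t_tx = L/R = 1000/29000000000 = 3.44828e-08 s.
t_prop = 14/200000000 = 7e-08 s; RTT = 1.4e-07 s.
Cycle = t_tx + RTT = 1.74483e-07 s.
Throughput = L / cycle = 1000 / 1.74483e-07 = 5.731 Gbps.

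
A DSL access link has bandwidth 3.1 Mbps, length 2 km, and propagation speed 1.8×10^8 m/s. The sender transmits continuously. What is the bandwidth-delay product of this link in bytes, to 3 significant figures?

4.31 bytes

Propagation delay = 2000 / 180000000 = 1.11111e-05 s.
BDP = R × t_prop = 3100000 × 1.11111e-05 = 34.4444 bits.
In bytes: 34.4444/8 = 4.31 bytes.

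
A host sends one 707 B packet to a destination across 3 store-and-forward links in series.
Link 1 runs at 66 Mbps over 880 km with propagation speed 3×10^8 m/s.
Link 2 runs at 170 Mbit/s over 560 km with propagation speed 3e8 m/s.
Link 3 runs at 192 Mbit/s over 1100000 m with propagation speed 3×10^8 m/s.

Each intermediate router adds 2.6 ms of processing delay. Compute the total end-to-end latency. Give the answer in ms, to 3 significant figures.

13.8 ms

L = 707 × 8 = 5656 bits.
Transmission delays (L/R per hop): 0.085697, 0.0332706, 0.0294583 ms; sum = 0.148426 ms.
Propagation delays (d/s per hop): 2.93333, 1.86667, 3.66667 ms; sum = 8.46667 ms.
Processing at 2 router(s): 2 × 2.6 ms = 5.2 ms.
End-to-end = 13.8 ms.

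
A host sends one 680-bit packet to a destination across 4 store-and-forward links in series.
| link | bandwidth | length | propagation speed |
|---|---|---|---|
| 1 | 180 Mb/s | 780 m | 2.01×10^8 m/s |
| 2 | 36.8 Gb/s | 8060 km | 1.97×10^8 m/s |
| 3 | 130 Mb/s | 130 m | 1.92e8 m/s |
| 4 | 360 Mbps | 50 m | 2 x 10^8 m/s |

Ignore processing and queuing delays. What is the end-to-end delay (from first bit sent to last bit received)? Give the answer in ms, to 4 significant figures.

40.93 ms

Transmission delays (L/R per hop): 0.00377778, 1.84783e-05, 0.00523077, 0.00188889 ms; sum = 0.0109159 ms.
Propagation delays (d/s per hop): 0.0038806, 40.9137, 0.000677083, 0.00025 ms; sum = 40.9185 ms.
End-to-end = 40.93 ms.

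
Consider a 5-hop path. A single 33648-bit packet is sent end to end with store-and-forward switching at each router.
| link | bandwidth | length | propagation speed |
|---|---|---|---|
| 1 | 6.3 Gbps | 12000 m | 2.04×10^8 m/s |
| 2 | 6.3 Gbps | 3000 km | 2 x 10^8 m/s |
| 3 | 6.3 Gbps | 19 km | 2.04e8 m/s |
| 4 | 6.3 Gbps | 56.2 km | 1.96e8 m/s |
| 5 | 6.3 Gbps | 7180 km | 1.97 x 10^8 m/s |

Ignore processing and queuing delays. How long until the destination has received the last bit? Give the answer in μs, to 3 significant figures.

Transmission delay per hop = L/R = 33648/6300000000 = 5.34095 μs; 5 hops → 26.7048 μs.
Propagation delays (d/s per hop): 58.8235, 15000, 93.1373, 286.735, 36446.7 μs; sum = 51885.4 μs.
End-to-end = 51900 μs.

51900 μs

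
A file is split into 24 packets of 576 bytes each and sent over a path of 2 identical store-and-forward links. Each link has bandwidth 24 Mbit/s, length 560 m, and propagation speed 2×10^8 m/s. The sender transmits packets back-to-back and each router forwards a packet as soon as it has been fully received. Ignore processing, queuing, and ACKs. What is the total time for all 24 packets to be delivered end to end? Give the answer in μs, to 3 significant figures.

4810 μs

Per-hop transmission t_tx = L/R = 4608/24000000 = 192 μs.
Per-hop propagation t_prop = 560/200000000 = 2.8 μs.
Pipeline fill: first packet needs 2·t_tx to clear all hops; remaining 23 packets each add one t_tx.
Total = (2+24-1)·t_tx + 2·t_prop = 25·192 + 2·2.8 = 4810 μs.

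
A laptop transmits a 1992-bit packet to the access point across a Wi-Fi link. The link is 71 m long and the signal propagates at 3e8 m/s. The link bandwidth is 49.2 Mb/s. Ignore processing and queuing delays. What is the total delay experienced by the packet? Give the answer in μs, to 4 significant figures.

40.72 μs

Transmission delay = L/R = 1992 / 49200000 = 40.4878 μs.
Propagation delay = d/s = 71 m / 300000000 m/s = 0.236667 μs.
Total = 40.72 μs.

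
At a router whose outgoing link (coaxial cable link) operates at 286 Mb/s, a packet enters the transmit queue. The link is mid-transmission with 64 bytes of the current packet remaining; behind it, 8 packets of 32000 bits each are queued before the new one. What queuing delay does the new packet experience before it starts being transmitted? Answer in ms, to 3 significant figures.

0.897 ms

Each queued packet: L/R = 32000/286000000 = 0.111888 ms.
8 queued → 0.895105 ms.
Plus remaining 512 bits of current packet: 0.00179021 ms.
Queuing delay = 0.897 ms.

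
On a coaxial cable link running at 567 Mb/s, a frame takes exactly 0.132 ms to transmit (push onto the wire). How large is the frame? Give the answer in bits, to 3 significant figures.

L = R × t_tx = 567000000 b/s × 0.000132 s = 74844 bits.

74800 bits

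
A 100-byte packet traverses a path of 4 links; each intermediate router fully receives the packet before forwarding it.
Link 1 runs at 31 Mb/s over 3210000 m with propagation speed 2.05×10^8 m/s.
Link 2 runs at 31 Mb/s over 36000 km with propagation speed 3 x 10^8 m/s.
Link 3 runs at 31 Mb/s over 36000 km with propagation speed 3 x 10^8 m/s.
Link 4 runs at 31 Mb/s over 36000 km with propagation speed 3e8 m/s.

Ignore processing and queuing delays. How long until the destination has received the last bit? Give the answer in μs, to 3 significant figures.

L = 100 × 8 = 800 bits.
Transmission delay per hop = L/R = 800/31000000 = 25.8065 μs; 4 hops → 103.226 μs.
Propagation delays (d/s per hop): 15658.5, 120000, 120000, 120000 μs; sum = 375659 μs.
End-to-end = 376000 μs.

376000 μs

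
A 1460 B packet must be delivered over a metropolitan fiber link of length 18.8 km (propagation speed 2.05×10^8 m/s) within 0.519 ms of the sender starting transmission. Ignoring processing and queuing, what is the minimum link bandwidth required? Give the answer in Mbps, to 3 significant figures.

L = 11680 bits.
Propagation delay = 18800 / 2.05e+08 = 0.0917073 ms.
Transmission budget = 0.519 − 0.0917073 = 0.427293 ms.
R ≥ L / t_tx = 11680 bits / 0.000427293 s = 27.3 Mbps.

27.3 Mbps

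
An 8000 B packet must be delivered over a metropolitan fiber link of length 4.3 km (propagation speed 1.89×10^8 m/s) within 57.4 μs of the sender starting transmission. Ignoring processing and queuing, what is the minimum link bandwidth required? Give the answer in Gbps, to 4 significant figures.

L = 64000 bits.
Propagation delay = 4300 / 189000000 = 22.7513 μs.
Transmission budget = 57.4 − 22.7513 = 34.6487 μs.
R ≥ L / t_tx = 64000 bits / 3.46487e-05 s = 1.847 Gbps.

1.847 Gbps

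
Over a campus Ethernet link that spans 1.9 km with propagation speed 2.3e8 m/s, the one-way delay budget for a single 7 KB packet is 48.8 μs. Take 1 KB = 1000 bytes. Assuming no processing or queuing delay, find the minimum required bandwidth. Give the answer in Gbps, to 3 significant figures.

L = 56000 bits.
Propagation delay = 1900 / 2.3e+08 = 8.26087 μs.
Transmission budget = 48.8 − 8.26087 = 40.5391 μs.
R ≥ L / t_tx = 56000 bits / 4.05391e-05 s = 1.38 Gbps.

1.38 Gbps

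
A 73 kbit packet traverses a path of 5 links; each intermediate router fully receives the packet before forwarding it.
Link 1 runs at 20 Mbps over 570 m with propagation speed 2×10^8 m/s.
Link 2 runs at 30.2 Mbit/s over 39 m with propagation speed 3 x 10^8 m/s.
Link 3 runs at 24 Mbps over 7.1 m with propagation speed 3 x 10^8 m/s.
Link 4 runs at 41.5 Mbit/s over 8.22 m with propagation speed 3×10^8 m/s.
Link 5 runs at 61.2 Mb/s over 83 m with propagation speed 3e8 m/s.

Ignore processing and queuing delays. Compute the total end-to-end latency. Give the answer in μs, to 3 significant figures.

L = 73000 bits.
Transmission delays (L/R per hop): 3650, 2417.22, 3041.67, 1759.04, 1192.81 μs; sum = 12060.7 μs.
Propagation delays (d/s per hop): 2.85, 0.13, 0.0236667, 0.0274, 0.276667 μs; sum = 3.30773 μs.
End-to-end = 12100 μs.

12100 μs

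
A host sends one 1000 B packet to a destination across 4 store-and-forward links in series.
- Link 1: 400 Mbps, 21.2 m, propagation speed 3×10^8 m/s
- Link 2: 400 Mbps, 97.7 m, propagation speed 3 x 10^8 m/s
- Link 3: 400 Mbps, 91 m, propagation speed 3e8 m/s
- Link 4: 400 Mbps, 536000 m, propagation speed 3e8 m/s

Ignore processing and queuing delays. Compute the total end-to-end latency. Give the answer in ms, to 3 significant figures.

1.87 ms

L = 1000 × 8 = 8000 bits.
Transmission delay per hop = L/R = 8000/400000000 = 0.02 ms; 4 hops → 0.08 ms.
Propagation delays (d/s per hop): 7.06667e-05, 0.000325667, 0.000303333, 1.78667 ms; sum = 1.78737 ms.
End-to-end = 1.87 ms.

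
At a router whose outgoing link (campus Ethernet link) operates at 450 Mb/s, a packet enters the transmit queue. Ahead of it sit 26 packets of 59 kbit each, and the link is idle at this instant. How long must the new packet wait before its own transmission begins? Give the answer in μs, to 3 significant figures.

Each queued packet: L/R = 59000/450000000 = 131.111 μs.
26 queued → 3408.89 μs.
Queuing delay = 3410 μs.

3410 μs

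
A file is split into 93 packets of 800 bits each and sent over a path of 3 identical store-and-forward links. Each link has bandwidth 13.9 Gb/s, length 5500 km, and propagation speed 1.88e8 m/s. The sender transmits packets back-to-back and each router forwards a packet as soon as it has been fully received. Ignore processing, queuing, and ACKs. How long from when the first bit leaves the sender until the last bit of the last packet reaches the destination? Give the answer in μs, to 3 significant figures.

87800 μs

Per-hop transmission t_tx = L/R = 800/13900000000 = 0.057554 μs.
Per-hop propagation t_prop = 5500000/188000000 = 29255.3 μs.
Pipeline fill: first packet needs 3·t_tx to clear all hops; remaining 92 packets each add one t_tx.
Total = (3+93-1)·t_tx + 3·t_prop = 95·0.057554 + 3·29255.3 = 87800 μs.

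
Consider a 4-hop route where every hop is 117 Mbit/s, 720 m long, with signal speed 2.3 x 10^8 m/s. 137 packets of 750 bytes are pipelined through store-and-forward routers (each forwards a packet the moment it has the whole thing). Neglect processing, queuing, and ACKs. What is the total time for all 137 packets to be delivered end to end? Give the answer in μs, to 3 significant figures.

7190 μs

Per-hop transmission t_tx = L/R = 6000/117000000 = 51.2821 μs.
Per-hop propagation t_prop = 720/2.3e+08 = 3.13043 μs.
Pipeline fill: first packet needs 4·t_tx to clear all hops; remaining 136 packets each add one t_tx.
Total = (4+137-1)·t_tx + 4·t_prop = 140·51.2821 + 4·3.13043 = 7190 μs.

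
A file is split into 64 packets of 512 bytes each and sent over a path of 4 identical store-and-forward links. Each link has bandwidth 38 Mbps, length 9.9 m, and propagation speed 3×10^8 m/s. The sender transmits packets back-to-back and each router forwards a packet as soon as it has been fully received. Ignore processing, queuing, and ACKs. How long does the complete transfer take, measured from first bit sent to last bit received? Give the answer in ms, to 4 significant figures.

7.222 ms

Per-hop transmission t_tx = L/R = 4096/38000000 = 0.107789 ms.
Per-hop propagation t_prop = 9.9/300000000 = 3.3e-05 ms.
Pipeline fill: first packet needs 4·t_tx to clear all hops; remaining 63 packets each add one t_tx.
Total = (4+64-1)·t_tx + 4·t_prop = 67·0.107789 + 4·3.3e-05 = 7.222 ms.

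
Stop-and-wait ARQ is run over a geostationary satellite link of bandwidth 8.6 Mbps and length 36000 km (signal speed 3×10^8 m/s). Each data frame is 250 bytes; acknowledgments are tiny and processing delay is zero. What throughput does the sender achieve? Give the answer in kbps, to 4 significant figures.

t_tx = L/R = 2000/8600000 = 0.000232558 s.
t_prop = 36000000/300000000 = 0.12 s; RTT = 0.24 s.
Cycle = t_tx + RTT = 0.240233 s.
Throughput = L / cycle = 2000 / 0.240233 = 8.325 kbps.

8.325 kbps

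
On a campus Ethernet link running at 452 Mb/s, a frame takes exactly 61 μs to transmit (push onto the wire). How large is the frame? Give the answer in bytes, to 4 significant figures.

L = R × t_tx = 452000000 b/s × 6.1e-05 s = 27572 bits.
In bytes: 27572 / 8 = 3447 bytes.

3447 bytes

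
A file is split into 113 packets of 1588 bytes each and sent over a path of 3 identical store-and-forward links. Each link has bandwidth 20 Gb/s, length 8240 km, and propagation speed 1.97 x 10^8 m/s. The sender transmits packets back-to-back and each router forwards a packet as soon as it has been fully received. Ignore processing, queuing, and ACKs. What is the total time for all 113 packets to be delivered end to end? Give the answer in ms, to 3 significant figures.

126 ms

Per-hop transmission t_tx = L/R = 12704/20000000000 = 0.0006352 ms.
Per-hop propagation t_prop = 8240000/197000000 = 41.8274 ms.
Pipeline fill: first packet needs 3·t_tx to clear all hops; remaining 112 packets each add one t_tx.
Total = (3+113-1)·t_tx + 3·t_prop = 115·0.0006352 + 3·41.8274 = 126 ms.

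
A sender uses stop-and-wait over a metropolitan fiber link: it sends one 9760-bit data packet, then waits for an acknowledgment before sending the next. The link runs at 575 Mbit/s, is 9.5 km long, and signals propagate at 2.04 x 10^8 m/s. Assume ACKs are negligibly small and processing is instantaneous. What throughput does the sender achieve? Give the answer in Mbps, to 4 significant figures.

t_tx = L/R = 9760/575000000 = 1.69739e-05 s.
t_prop = 9500/204000000 = 4.65686e-05 s; RTT = 9.31373e-05 s.
Cycle = t_tx + RTT = 0.000110111 s.
Throughput = L / cycle = 9760 / 0.000110111 = 88.64 Mbps.

88.64 Mbps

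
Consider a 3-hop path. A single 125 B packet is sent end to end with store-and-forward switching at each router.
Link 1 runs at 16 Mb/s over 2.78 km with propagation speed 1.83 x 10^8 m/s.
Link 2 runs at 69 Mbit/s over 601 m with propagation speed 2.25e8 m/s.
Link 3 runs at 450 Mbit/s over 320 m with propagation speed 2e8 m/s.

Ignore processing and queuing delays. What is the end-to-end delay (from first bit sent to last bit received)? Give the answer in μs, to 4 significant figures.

98.68 μs

L = 125 × 8 = 1000 bits.
Transmission delays (L/R per hop): 62.5, 14.4928, 2.22222 μs; sum = 79.215 μs.
Propagation delays (d/s per hop): 15.1913, 2.67111, 1.6 μs; sum = 19.4624 μs.
End-to-end = 98.68 μs.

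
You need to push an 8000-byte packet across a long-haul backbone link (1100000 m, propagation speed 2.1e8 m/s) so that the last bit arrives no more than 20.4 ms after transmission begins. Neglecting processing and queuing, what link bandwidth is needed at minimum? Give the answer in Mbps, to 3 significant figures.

4.22 Mbps

L = 64000 bits.
Propagation delay = 1100000 / 210000000 = 5.2381 ms.
Transmission budget = 20.4 − 5.2381 = 15.1619 ms.
R ≥ L / t_tx = 64000 bits / 0.0151619 s = 4.22 Mbps.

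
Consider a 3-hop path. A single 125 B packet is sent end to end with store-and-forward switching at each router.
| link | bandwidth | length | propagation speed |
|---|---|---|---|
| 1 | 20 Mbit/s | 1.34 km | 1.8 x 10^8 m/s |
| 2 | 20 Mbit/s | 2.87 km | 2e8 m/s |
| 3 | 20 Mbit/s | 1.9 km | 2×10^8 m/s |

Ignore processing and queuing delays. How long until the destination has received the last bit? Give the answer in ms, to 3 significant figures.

0.181 ms

L = 125 × 8 = 1000 bits.
Transmission delay per hop = L/R = 1000/20000000 = 0.05 ms; 3 hops → 0.15 ms.
Propagation delays (d/s per hop): 0.00744444, 0.01435, 0.0095 ms; sum = 0.0312944 ms.
End-to-end = 0.181 ms.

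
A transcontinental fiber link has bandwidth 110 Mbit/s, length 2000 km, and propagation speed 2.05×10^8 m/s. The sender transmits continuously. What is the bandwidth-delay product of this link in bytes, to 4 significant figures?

Propagation delay = 2000000 / 2.05e+08 = 0.0097561 s.
BDP = R × t_prop = 110000000 × 0.0097561 = 1073170 bits.
In bytes: 1073170/8 = 134100 bytes.

134100 bytes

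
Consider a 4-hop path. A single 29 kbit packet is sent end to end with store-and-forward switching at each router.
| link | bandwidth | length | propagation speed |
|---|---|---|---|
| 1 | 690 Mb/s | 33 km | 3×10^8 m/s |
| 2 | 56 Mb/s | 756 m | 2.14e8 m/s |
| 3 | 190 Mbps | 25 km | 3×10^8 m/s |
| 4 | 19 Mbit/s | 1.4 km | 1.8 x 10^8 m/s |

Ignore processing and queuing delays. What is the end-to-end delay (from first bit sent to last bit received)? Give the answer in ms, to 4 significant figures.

L = 29000 bits.
Transmission delays (L/R per hop): 0.042029, 0.517857, 0.152632, 1.52632 ms; sum = 2.23883 ms.
Propagation delays (d/s per hop): 0.11, 0.00353271, 0.0833333, 0.00777778 ms; sum = 0.204644 ms.
End-to-end = 2.443 ms.

2.443 ms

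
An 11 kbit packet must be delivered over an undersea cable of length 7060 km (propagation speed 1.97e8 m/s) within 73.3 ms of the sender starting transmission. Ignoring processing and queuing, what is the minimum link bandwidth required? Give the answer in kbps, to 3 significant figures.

Propagation delay = 7060000 / 197000000 = 35.8376 ms.
Transmission budget = 73.3 − 35.8376 = 37.4624 ms.
R ≥ L / t_tx = 11000 bits / 0.0374624 s = 294 kbps.

294 kbps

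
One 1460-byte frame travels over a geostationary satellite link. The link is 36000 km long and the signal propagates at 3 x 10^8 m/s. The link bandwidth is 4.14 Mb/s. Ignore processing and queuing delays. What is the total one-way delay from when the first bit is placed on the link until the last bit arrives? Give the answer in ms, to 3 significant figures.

L = 1460 × 8 = 11680 bits.
Transmission delay = L/R = 11680 / 4.14e+06 = 2.82126 ms.
Propagation delay = d/s = 36000000 m / 300000000 m/s = 120 ms.
Total = 123 ms.

123 ms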